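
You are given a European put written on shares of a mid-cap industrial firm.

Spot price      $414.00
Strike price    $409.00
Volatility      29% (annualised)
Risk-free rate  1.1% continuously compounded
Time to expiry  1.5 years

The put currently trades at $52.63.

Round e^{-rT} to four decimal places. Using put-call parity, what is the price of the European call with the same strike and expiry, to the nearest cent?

e^(−rT) = e^(−0.011·1.5) = 0.9836
Put-call parity: C − P = S − K·e^(−rT) = 414 − 409·0.9836 = 414 − 402.2924 = 11.7076
C = P + (C − P) = 52.63 + (11.7076) = 64.3376

$64.34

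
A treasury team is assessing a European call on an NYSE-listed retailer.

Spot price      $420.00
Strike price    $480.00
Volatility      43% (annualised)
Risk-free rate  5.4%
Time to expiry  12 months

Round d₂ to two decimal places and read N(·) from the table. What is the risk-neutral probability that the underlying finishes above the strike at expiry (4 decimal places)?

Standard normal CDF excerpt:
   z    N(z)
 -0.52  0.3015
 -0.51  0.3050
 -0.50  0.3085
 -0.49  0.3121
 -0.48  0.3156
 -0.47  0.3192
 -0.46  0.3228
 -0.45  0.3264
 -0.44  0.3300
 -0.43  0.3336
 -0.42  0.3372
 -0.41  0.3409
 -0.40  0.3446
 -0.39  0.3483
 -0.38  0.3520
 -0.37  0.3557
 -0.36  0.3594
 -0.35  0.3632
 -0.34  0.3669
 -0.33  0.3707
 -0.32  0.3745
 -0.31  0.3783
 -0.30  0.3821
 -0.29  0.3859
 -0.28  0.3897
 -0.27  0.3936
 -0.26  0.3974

σ√T = 0.43·√1 = 0.4300
d₁ = [ln(420/480) + (0.054 + 0.43²/2)·1] / 0.4300 = [-0.1335 + 0.1464] / 0.4300 = 0.0300 ≈ 0.03
d₂ = d₁ − σ√T = 0.0300 − 0.4300 = -0.4000 ≈ -0.40
Pr(exercise) under Q = N(d₂) = 0.3446

0.3446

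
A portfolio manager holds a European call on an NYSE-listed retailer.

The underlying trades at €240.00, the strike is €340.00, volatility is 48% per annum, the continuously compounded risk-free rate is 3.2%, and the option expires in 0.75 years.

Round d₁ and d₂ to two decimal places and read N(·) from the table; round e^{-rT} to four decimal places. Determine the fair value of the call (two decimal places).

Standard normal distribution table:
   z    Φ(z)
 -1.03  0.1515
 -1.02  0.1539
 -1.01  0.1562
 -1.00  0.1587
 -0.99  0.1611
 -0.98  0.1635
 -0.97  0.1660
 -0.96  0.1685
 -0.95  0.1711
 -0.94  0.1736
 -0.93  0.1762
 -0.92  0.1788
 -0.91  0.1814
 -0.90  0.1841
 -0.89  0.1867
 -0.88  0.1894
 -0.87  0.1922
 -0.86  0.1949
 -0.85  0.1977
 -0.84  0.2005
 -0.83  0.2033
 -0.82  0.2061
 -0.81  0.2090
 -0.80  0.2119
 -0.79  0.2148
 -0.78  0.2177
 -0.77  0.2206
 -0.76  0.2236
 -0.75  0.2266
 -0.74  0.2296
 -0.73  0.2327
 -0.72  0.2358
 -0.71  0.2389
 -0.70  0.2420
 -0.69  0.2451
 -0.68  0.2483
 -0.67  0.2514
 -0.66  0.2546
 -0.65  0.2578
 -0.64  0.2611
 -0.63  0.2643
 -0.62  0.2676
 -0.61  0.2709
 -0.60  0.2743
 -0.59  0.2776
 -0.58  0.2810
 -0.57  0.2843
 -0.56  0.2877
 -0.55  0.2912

€14.76

T = 0.75;  σ√T = 0.4157
d₁ = [ln(240/340) + (0.032 + 0.48²/2)·0.75] / 0.4157 = [-0.3483 + 0.1104] / 0.4157 = -0.5723 → -0.57
d₂ = d₁ − σ√T = -0.5723 − 0.4157 = -0.9880 → -0.99
e^(−rT) = e^(−0.032·0.75) = 0.9763
N(d₁) = N(-0.57) = 0.2843;  N(d₂) = N(-0.99) = 0.1611
C = 240·0.2843 − 340·0.9763·0.1611 = 68.2320 − 53.4759 = 14.7561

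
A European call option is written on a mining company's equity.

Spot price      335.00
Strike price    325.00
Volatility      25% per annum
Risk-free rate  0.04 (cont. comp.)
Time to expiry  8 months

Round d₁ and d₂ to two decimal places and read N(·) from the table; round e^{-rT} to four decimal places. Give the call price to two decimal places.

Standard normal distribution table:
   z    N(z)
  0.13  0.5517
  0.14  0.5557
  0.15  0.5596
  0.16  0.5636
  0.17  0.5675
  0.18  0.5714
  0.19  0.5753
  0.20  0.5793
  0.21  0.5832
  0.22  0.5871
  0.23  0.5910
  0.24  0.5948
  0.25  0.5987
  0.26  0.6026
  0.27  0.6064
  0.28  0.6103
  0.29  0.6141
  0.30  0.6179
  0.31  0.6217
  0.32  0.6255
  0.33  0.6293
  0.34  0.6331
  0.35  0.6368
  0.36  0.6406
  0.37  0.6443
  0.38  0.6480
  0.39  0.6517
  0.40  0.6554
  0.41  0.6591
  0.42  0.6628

σ√T = 0.25·√0.6667 = 0.2041
d₁ = [ln(335/325) + (0.04 + 0.25²/2)·0.6667] / 0.2041 = [0.0303 + 0.0475] / 0.2041 = 0.3812 → 0.38
d₂ = d₁ − σ√T = 0.3812 − 0.2041 = 0.1770 → 0.18
exp(−rT) = exp(−0.04·0.6667) = 0.9737
C = 335·N(0.38) − 325·0.9737·N(0.18) = 335·0.6480 − 325·0.9737·0.5714 = 217.0800 − 180.8210 = 36.2590

36.26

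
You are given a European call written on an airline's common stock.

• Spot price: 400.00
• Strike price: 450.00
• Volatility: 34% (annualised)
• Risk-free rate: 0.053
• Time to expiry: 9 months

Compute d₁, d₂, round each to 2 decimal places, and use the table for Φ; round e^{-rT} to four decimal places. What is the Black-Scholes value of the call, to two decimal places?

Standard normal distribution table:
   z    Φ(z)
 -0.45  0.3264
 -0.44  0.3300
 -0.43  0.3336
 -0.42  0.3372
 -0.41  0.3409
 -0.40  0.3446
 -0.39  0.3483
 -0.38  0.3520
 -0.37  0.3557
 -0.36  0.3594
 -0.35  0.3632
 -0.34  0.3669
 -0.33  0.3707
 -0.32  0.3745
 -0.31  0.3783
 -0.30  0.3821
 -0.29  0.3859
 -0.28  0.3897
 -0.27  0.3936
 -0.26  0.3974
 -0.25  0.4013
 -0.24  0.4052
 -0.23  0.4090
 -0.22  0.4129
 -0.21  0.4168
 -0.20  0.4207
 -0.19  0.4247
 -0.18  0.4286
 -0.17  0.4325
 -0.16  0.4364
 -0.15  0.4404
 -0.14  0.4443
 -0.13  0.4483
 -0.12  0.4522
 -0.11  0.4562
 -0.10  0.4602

T = 0.75;  σ√T = 0.2944
ln(S/K) + (r + σ²/2)T = ln(400/450) + (0.053 + 0.34²/2)·0.75 = -0.1178 + 0.0831 = -0.0347
d₁ = -0.0347 / 0.2944 = -0.1178 → -0.12
d₂ = d₁ − σ√T = -0.1178 − 0.2944 = -0.4122 → -0.41
e^(−rT) = e^(−0.053·0.75) = 0.9610
C = 400·N(-0.12) − 450·0.9610·N(-0.41) = 400·0.4522 − 450·0.9610·0.3409 = 180.8800 − 147.4222 = 33.4578

33.46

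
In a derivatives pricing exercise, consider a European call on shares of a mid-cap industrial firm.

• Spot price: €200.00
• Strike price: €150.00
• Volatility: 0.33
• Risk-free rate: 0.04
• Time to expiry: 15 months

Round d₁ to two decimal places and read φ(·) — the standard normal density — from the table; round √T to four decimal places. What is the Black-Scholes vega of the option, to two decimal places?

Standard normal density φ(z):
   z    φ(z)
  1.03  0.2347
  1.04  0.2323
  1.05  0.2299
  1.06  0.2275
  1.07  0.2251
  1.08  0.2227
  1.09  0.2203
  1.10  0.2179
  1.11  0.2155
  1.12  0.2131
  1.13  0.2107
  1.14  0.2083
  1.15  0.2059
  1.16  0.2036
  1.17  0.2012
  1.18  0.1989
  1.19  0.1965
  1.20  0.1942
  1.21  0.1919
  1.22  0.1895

σ√T = 0.33·√1.25 = 0.3690
ln(S/K) + (r + σ²/2)T = ln(200/150) + (0.04 + 0.33²/2)·1.25 = 0.2877 + 0.1181 = 0.4057
d₁ = 0.4057 / 0.3690 = 1.0997 → 1.10
√T = √1.25 = 1.1180
φ(d₁) = φ(1.10) = 0.2179
vega = S·φ(d₁)·√T = 200·0.2179·1.1180 = 48.7224
(Call and put vega coincide under Black-Scholes.)

48.72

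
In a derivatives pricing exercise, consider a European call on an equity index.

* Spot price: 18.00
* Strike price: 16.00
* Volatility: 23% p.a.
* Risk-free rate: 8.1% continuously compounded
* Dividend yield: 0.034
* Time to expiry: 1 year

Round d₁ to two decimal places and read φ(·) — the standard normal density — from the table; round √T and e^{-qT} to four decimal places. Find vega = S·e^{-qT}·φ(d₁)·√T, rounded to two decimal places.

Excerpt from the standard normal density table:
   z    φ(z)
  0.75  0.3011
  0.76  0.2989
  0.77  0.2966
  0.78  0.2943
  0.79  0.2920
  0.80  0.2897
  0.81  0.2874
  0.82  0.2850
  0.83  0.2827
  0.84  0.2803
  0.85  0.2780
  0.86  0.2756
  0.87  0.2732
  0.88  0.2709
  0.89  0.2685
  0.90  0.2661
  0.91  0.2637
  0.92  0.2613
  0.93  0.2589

T = 1;  σ√T = 0.2300
d₁ = [ln(18/16) + (0.081 − 0.034 + ½·0.23²)·1] / (σ√T) = (0.1178 + 0.0735) / 0.2300 = 0.8314 which rounds to 0.83
√T = √1 = 1.0000
φ(d₁) = φ(0.83) = 0.2827
e^(−qT) = e^(−0.034·1) = 0.9666
vega = S·e^(−qT)·φ(d₁)·√T = 18·0.9666·0.2827·1.0000 = 4.9186

4.92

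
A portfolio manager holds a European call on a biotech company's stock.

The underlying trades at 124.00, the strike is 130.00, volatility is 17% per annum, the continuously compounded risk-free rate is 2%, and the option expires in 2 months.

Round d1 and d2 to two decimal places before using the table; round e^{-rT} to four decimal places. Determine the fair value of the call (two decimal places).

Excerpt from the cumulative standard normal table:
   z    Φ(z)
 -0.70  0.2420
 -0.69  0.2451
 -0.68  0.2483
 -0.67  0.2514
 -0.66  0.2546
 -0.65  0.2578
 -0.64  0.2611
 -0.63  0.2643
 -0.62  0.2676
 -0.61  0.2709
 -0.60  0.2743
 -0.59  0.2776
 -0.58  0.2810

1.44

σ√T = 0.17·√0.1667 = 0.0694
d₁ = [ln(124/130) + (0.02 + 0.17²/2)·0.1667] / 0.0694 = [-0.0473 + 0.0057] / 0.0694 = -0.5981 which rounds to -0.60
d₂ = d₁ − σ√T = -0.5981 − 0.0694 = -0.6675 which rounds to -0.67
e^(−rT) = e^(−0.02·0.1667) = 0.9967
C = 124·N(-0.60) − 130·0.9967·N(-0.67) = 124·0.2743 − 130·0.9967·0.2514 = 34.0132 − 32.5741 = 1.4391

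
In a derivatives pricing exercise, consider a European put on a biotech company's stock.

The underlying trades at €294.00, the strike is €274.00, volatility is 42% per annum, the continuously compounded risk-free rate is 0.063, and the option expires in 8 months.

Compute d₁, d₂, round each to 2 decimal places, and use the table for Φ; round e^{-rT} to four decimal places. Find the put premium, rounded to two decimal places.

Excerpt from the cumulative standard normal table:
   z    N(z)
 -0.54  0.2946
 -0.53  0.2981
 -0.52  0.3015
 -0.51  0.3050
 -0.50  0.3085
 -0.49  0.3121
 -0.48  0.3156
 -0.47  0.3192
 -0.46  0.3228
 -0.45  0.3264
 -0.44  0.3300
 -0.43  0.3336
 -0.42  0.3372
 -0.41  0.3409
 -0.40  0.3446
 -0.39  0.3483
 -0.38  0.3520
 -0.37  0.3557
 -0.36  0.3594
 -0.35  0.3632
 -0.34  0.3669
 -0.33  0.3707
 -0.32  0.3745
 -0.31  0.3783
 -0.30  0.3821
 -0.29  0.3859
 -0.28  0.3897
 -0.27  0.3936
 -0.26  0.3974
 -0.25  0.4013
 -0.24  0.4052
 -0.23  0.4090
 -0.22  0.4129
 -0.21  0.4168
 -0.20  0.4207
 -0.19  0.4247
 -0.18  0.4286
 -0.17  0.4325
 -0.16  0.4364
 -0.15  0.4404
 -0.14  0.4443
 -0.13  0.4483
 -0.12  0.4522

σ√T = 0.42·√0.6667 = 0.3429
ln(S/K) + (r + σ²/2)T = ln(294/274) + (0.063 + 0.42²/2)·0.6667 = 0.0705 + 0.1008 = 0.1713
d₁ = 0.1713 / 0.3429 = 0.4994 → 0.50
d₂ = d₁ − σ√T = 0.4994 − 0.3429 = 0.1565 → 0.16
e^(−rT) = e^(−0.063·0.6667) = 0.9589
N(−d₂) = N(-0.16) = 0.4364;  N(−d₁) = N(-0.50) = 0.3085
P = 274·0.9589·0.4364 − 294·0.3085 = 114.6591 − 90.6990 = 23.9601

€23.96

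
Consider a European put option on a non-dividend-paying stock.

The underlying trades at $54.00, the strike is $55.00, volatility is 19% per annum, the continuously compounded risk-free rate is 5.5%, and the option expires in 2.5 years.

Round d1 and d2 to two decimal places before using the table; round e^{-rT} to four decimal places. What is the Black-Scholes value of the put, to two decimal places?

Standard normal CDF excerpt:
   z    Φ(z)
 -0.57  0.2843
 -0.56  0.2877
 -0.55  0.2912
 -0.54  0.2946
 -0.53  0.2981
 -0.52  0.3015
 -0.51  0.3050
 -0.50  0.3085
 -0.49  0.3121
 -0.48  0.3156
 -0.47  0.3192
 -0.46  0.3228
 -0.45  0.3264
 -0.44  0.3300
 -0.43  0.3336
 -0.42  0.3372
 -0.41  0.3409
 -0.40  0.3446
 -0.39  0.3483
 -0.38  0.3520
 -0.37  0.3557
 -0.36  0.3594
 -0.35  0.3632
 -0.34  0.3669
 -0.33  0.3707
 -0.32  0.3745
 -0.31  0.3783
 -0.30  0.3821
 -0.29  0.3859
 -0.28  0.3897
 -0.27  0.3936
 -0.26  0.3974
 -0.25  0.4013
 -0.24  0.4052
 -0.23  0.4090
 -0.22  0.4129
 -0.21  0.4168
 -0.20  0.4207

T = 2.5;  σ√T = 0.3004
d₁ = [ln(54/55) + (0.055 + ½·0.19²)·2.5] / (σ√T) = (-0.0183 + 0.1826) / 0.3004 = 0.5468 → 0.55
d₂ = 0.5468 − 0.3004 = 0.2464 → 0.25
exp(−rT) = exp(−0.055·2.5) = 0.8715
P = 55·0.8715·N(-0.25) − 54·N(-0.55) = 55·0.8715·0.4013 − 54·0.2912 = 19.2353 − 15.7248 = 3.5105

$3.51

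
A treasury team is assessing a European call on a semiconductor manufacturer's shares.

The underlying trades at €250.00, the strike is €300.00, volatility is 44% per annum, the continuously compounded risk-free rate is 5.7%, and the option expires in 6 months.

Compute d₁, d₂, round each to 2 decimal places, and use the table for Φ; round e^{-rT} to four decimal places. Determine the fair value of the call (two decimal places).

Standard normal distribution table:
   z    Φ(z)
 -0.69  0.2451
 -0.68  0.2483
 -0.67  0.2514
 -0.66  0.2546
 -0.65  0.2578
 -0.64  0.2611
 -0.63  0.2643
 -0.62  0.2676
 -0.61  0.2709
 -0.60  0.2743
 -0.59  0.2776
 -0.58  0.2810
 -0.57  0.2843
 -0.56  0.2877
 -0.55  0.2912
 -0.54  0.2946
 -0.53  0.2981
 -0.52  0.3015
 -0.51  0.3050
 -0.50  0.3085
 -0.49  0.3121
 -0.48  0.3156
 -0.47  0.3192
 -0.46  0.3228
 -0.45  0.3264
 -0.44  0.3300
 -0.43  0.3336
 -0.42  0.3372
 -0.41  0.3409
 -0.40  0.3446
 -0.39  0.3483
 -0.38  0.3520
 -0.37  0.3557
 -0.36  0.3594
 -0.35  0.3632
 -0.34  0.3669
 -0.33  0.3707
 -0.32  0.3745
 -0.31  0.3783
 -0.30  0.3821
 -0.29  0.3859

T = 0.5;  σ√T = 0.3111
ln(S/K) + (r + σ²/2)T = ln(250/300) + (0.057 + 0.44²/2)·0.5 = -0.1823 + 0.0769 = -0.1054
d₁ = -0.1054 / 0.3111 = -0.3388 which rounds to -0.34
d₂ = d₁ − σ√T = -0.3388 − 0.3111 = -0.6500 which rounds to -0.65
e^(−rT) = e^(−0.057·0.5) = 0.9719
C = 250·N(-0.34) − 300·0.9719·N(-0.65) = 250·0.3669 − 300·0.9719·0.2578 = 91.7250 − 75.1667 = 16.5583

€16.56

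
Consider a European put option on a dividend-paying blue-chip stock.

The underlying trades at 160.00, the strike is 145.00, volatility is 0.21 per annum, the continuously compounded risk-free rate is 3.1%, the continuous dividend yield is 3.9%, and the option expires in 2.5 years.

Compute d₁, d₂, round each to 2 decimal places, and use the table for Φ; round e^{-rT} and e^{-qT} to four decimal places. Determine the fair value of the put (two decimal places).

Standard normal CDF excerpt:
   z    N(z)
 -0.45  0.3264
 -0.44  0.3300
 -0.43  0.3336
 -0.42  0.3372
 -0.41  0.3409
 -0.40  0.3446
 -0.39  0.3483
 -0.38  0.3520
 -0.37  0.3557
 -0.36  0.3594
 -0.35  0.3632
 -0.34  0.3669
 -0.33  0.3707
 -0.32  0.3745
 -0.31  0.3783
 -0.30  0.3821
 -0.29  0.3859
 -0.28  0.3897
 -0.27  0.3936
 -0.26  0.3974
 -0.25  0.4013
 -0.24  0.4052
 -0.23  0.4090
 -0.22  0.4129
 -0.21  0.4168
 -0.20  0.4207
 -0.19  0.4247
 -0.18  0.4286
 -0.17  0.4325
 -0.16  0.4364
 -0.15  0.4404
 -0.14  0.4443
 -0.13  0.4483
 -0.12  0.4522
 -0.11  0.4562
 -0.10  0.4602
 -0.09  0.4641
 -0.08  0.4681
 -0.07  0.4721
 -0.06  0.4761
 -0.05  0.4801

13.33

σ√T = 0.21·√2.5 = 0.3320
d₁ = [ln(160/145) + (0.031 − 0.039 + ½·0.21²)·2.5] / (σ√T) = (0.0984 + 0.0351) / 0.3320 = 0.4023 which rounds to 0.40
d₂ = 0.4023 − 0.3320 = 0.0702 which rounds to 0.07
exp(−qT) = exp(−0.039·2.5) = 0.9071;  exp(−rT) = exp(−0.031·2.5) = 0.9254
P = 145·0.9254·N(-0.07) − 160·0.9071·N(-0.40) = 145·0.9254·0.4721 − 160·0.9071·0.3446 = 63.3478 − 50.0139 = 13.3339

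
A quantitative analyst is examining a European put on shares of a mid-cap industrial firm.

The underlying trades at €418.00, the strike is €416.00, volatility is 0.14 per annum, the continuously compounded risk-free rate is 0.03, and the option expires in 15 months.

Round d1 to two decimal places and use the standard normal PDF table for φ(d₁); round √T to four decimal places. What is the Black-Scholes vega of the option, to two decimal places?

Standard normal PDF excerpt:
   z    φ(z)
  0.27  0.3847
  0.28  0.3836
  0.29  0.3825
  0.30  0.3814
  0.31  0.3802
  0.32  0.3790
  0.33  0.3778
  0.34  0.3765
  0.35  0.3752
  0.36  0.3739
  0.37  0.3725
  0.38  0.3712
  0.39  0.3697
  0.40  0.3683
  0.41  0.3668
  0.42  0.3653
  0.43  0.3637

σ√T = 0.14·√1.25 = 0.1565
d₁ = [ln(418/416) + (0.03 + 0.14²/2)·1.25] / 0.1565 = [0.0048 + 0.0498] / 0.1565 = 0.3485 ⇒ 0.35
√T = √1.25 = 1.1180
φ(d₁) = φ(0.35) = 0.3752
vega = S·φ(d₁)·√T = 418·0.3752·1.1180 = 175.3400

175.34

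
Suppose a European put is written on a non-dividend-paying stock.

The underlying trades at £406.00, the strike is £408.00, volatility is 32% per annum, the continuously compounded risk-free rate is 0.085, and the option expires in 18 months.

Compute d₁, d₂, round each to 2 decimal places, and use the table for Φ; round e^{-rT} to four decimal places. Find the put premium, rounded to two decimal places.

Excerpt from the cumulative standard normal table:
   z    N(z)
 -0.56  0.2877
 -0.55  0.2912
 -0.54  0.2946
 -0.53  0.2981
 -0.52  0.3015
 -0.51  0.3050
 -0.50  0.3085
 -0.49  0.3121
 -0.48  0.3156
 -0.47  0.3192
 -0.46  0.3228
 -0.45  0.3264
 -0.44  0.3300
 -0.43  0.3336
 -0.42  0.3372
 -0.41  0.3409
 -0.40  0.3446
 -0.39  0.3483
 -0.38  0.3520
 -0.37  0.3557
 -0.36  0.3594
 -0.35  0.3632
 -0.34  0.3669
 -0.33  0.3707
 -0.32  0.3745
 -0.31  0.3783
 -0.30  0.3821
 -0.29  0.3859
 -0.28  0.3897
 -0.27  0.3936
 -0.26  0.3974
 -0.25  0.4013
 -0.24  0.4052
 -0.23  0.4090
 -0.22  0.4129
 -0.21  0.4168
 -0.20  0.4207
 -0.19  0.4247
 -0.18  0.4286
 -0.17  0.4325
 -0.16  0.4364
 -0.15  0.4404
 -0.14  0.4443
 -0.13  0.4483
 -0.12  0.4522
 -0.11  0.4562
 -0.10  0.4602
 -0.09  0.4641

£38.58

σ√T = 0.32 × 1.2247 = 0.3919
ln(S/K) + (r + σ²/2)T = ln(406/408) + (0.085 + 0.32²/2)·1.5 = -0.0049 + 0.2043 = 0.1994
d₁ = 0.1994 / 0.3919 = 0.5087 ⇒ 0.51
d₂ = d₁ − σ√T = 0.5087 − 0.3919 = 0.1168 ⇒ 0.12
exp(−rT) = exp(−0.085·1.5) = 0.8803
P = 408·0.8803·N(-0.12) − 406·N(-0.51) = 408·0.8803·0.4522 − 406·0.3050 = 162.4132 − 123.8300 = 38.5832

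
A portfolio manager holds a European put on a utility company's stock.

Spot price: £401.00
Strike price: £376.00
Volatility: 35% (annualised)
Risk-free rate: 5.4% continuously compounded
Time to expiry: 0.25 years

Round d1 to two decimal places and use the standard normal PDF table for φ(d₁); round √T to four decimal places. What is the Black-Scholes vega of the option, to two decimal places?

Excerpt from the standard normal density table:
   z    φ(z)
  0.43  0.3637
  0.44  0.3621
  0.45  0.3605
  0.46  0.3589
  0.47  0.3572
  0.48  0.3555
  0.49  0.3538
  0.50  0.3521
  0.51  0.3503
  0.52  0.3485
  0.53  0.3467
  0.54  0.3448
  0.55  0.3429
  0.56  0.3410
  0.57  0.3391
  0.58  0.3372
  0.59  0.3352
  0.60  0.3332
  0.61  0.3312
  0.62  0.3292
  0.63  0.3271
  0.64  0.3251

69.51

σ√T = 0.35 × 0.5000 = 0.1750
d₁ = [ln(401/376) + (0.054 + ½·0.35²)·0.25] / (σ√T) = (0.0644 + 0.0288) / 0.1750 = 0.5325 ≈ 0.53
√T = √0.25 = 0.5000
φ(d₁) = φ(0.53) = 0.3467
vega = S·φ(d₁)·√T = 401·0.3467·0.5000 = 69.5134
(The call has the same vega.)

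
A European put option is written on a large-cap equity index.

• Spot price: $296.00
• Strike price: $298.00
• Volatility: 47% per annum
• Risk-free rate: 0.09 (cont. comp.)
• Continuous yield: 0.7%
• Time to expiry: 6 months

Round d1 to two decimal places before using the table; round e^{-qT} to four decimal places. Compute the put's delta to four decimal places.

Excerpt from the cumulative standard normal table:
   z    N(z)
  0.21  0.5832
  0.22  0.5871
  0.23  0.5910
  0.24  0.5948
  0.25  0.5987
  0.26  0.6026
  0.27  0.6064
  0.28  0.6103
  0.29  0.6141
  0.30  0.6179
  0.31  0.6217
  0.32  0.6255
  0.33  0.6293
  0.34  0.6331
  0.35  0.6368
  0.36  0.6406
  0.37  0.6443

-0.3922

σ√T = 0.47 × 0.7071 = 0.3323
d₁ = [ln(296/298) + (0.09 − 0.007 + 0.47²/2)·0.5] / 0.3323 = [-0.0067 + 0.0967] / 0.3323 = 0.2708 ≈ 0.27
N(d₁) = N(0.27) = 0.6064
Δ_put = exp(−qT)·(N(d₁) − 1) = 0.9965·(0.6064 − 1) = -0.3922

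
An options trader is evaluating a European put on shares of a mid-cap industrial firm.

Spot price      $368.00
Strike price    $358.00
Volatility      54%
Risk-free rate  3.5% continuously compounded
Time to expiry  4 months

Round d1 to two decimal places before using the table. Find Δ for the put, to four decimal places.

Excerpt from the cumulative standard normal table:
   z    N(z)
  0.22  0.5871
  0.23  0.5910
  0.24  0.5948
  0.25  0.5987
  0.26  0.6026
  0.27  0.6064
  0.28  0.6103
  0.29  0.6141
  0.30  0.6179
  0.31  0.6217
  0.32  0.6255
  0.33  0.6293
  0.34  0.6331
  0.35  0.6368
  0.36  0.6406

σ√T = 0.54 × 0.5774 = 0.3118
d₁ = [ln(368/358) + (0.035 + 0.54²/2)·0.3333] / 0.3118 = [0.0275 + 0.0603] / 0.3118 = 0.2817 which rounds to 0.28
N(d₁) = N(0.28) = 0.6103
Δ_put = N(d₁) − 1 = 0.6103 − 1 = -0.3897

-0.3897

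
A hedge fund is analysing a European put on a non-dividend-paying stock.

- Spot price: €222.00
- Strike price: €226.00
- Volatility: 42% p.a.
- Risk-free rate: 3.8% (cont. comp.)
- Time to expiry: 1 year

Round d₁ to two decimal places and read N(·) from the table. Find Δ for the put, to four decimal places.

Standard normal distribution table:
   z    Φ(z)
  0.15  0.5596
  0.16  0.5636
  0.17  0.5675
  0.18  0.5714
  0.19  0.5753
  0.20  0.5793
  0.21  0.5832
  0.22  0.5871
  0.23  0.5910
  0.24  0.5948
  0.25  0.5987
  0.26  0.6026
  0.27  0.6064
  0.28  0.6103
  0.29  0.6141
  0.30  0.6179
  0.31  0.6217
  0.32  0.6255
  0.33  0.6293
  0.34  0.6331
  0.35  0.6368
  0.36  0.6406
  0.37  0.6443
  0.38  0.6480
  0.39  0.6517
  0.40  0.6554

T = 1;  σ√T = 0.4200
ln(S/K) + (r + σ²/2)T = ln(222/226) + (0.038 + 0.42²/2)·1 = -0.0179 + 0.1262 = 0.1083
d₁ = 0.1083 / 0.4200 = 0.2580 which rounds to 0.26
N(d₁) = N(0.26) = 0.6026
Δ_put = N(d₁) − 1 = 0.6026 − 1 = -0.3974

-0.3974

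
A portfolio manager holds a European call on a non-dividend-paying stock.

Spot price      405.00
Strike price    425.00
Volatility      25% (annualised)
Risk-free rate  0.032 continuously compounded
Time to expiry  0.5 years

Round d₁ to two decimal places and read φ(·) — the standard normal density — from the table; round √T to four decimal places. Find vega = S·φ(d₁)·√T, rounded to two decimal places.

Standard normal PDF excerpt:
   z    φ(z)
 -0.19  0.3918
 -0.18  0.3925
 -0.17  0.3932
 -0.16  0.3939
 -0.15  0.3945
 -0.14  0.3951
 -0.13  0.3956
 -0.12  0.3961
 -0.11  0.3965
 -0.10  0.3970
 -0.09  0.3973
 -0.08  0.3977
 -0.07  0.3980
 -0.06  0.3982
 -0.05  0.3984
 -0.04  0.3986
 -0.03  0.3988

T = 0.5;  σ√T = 0.1768
ln(S/K) + (r + σ²/2)T = ln(405/425) + (0.032 + 0.25²/2)·0.5 = -0.0482 + 0.0316 = -0.0166
d₁ = -0.0166 / 0.1768 = -0.0938 ≈ -0.09
√T = √0.5 = 0.7071
φ(d₁) = φ(-0.09) = 0.3973
vega = S·φ(d₁)·√T = 405·0.3973·0.7071 = 113.7770

113.78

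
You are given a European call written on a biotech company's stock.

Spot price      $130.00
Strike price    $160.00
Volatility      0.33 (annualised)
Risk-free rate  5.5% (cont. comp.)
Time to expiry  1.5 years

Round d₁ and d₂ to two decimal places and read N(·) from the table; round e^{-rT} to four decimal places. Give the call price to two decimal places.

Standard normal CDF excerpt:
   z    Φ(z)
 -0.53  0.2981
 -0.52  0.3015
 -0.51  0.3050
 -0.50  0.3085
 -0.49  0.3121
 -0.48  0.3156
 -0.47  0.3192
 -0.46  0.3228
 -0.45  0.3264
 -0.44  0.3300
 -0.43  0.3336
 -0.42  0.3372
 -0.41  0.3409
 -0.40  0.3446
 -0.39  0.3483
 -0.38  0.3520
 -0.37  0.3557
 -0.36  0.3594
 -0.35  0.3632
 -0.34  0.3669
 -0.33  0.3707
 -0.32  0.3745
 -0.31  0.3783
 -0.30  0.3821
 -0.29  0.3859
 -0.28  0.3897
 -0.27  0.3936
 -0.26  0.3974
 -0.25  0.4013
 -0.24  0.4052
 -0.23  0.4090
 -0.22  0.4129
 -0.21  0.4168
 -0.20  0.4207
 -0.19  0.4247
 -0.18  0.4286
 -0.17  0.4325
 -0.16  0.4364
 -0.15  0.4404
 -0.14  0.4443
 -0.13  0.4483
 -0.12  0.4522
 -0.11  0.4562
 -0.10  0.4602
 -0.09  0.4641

σ√T = 0.33 × 1.2247 = 0.4042
d₁ = [ln(130/160) + (0.055 + 0.33²/2)·1.5] / 0.4042 = [-0.2076 + 0.1642] / 0.4042 = -0.1075 ≈ -0.11
d₂ = d₁ − σ√T = -0.1075 − 0.4042 = -0.5117 ≈ -0.51
e^(−rT) = e^(−0.055·1.5) = 0.9208
C = 130·N(-0.11) − 160·0.9208·N(-0.51) = 130·0.4562 − 160·0.9208·0.3050 = 59.3060 − 44.9350 = 14.3710

$14.37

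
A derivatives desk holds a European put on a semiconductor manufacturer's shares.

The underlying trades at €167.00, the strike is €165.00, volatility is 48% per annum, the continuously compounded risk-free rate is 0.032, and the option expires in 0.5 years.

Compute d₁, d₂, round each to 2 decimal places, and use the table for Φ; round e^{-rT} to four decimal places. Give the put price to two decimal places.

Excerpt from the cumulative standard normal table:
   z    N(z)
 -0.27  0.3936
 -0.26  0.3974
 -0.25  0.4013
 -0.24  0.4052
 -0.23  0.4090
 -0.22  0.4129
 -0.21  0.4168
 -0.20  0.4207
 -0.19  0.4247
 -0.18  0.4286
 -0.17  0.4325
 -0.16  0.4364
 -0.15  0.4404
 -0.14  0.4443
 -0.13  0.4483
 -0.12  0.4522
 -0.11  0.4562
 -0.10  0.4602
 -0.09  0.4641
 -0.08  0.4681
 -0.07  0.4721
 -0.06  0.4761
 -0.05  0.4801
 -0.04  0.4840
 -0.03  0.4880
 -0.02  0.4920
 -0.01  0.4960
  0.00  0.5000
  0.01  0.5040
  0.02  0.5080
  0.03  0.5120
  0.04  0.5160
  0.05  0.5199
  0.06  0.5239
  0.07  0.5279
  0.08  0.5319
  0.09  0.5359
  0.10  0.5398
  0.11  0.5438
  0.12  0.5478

σ√T = 0.48·√0.5 = 0.3394
d₁ = [ln(167/165) + (0.032 + 0.48²/2)·0.5] / 0.3394 = [0.0120 + 0.0736] / 0.3394 = 0.2523 which rounds to 0.25
d₂ = d₁ − σ√T = 0.2523 − 0.3394 = -0.0871 which rounds to -0.09
exp(−rT) = exp(−0.032·0.5) = 0.9841
P = 165·0.9841·N(0.09) − 167·N(-0.25) = 165·0.9841·0.5359 − 167·0.4013 = 87.0176 − 67.0171 = 20.0005

€20.00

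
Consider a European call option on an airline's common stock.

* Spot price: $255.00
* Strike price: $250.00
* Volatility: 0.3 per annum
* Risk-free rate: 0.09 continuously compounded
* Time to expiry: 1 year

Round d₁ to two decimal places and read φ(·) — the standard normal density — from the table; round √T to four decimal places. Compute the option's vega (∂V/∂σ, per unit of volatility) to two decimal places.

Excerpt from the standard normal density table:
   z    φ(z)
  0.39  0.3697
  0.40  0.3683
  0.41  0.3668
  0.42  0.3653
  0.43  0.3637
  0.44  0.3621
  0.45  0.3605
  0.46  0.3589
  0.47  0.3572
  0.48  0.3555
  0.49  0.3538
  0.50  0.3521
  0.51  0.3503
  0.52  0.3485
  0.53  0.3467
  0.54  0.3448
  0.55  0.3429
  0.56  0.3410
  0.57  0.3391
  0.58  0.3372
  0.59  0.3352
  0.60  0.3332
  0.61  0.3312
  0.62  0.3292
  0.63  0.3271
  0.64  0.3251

T = 1;  σ√T = 0.3000
ln(S/K) + (r + σ²/2)T = ln(255/250) + (0.09 + 0.3²/2)·1 = 0.0198 + 0.1350 = 0.1548
d₁ = 0.1548 / 0.3000 = 0.5160 ⇒ 0.52
√T = √1 = 1.0000
φ(d₁) = φ(0.52) = 0.3485
vega = S·φ(d₁)·√T = 255·0.3485·1.0000 = 88.8675

88.87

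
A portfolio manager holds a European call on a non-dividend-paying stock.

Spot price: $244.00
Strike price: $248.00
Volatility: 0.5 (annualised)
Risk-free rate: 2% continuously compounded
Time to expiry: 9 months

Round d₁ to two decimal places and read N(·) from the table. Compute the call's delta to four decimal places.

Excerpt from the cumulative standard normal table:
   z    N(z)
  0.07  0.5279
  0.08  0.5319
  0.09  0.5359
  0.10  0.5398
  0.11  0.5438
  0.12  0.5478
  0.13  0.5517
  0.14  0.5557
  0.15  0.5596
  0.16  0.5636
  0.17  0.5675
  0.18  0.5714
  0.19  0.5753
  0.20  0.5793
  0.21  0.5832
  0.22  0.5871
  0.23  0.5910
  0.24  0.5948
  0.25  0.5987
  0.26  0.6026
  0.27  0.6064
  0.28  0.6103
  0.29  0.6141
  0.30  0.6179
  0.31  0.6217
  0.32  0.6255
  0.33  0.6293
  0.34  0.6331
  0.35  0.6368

0.5832

σ√T = 0.5 × 0.8660 = 0.4330
ln(S/K) + (r + σ²/2)T = ln(244/248) + (0.02 + 0.5²/2)·0.75 = -0.0163 + 0.1087 = 0.0925
d₁ = 0.0925 / 0.4330 = 0.2136 which rounds to 0.21
N(d₁) = N(0.21) = 0.5832
Δ_call = N(d₁) = 0.5832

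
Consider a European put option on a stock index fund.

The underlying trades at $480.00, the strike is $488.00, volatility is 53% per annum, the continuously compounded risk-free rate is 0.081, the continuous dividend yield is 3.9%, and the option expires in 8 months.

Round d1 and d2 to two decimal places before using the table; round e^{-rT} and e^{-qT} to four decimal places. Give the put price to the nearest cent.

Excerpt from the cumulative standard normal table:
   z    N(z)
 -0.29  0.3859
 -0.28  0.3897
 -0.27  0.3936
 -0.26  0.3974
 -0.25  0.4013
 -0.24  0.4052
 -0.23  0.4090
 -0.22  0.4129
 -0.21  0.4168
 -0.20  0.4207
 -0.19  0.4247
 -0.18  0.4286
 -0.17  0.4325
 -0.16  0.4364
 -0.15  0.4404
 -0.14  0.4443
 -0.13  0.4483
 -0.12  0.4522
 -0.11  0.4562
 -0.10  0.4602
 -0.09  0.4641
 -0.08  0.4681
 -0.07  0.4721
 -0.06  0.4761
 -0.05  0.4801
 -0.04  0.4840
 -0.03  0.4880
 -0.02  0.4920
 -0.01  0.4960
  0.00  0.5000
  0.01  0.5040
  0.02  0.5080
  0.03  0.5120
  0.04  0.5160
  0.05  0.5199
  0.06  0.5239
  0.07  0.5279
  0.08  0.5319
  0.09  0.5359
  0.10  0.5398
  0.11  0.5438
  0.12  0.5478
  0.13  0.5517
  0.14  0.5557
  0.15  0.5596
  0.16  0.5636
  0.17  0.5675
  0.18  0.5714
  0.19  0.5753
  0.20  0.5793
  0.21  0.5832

$76.48

T = 0.6667;  σ√T = 0.4327
d₁ = [ln(480/488) + (0.081 − 0.039 + 0.53²/2)·0.6667] / 0.4327 = [-0.0165 + 0.1216] / 0.4327 = 0.2429 → 0.24
d₂ = d₁ − σ√T = 0.2429 − 0.4327 = -0.1899 → -0.19
e^(−qT) = e^(−0.039·0.6667) = 0.9743;  e^(−rT) = e^(−0.081·0.6667) = 0.9474
N(−d₂) = N(0.19) = 0.5753;  N(−d₁) = N(-0.24) = 0.4052
P = 488·0.9474·0.5753 − 480·0.9743·0.4052 = 265.9791 − 189.4975 = 76.4817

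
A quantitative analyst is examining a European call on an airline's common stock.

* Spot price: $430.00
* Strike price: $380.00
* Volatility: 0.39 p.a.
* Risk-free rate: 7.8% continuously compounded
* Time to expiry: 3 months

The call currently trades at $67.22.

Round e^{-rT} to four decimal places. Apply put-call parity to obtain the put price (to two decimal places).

exp(−rT) = exp(−0.078·0.25) = 0.9807
Put-call parity: C − P = S − K·e^(−rT) = 430 − 380·0.9807 = 430 − 372.6660 = 57.3340
P = C − (C − P) = 67.22 − (57.3340) = 9.8860

$9.89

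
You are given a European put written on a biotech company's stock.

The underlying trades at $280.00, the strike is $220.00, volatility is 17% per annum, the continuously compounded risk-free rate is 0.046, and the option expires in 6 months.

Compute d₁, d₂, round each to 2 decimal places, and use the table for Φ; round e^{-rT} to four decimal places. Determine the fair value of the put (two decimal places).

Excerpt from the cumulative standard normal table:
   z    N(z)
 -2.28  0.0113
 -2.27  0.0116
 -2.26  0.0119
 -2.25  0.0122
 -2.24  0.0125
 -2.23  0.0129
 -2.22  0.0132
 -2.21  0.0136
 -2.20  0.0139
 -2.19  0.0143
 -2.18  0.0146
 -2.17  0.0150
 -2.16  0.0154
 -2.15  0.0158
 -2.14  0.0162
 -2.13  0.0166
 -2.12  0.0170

σ√T = 0.17·√0.5 = 0.1202
ln(S/K) + (r + σ²/2)T = ln(280/220) + (0.046 + 0.17²/2)·0.5 = 0.2412 + 0.0302 = 0.2714
d₁ = 0.2714 / 0.1202 = 2.2576 which rounds to 2.26
d₂ = d₁ − σ√T = 2.2576 − 0.1202 = 2.1374 which rounds to 2.14
e^(−rT) = e^(−0.046·0.5) = 0.9773
P = 220·0.9773·N(-2.14) − 280·N(-2.26) = 220·0.9773·0.0162 − 280·0.0119 = 3.4831 − 3.3320 = 0.1511

$0.15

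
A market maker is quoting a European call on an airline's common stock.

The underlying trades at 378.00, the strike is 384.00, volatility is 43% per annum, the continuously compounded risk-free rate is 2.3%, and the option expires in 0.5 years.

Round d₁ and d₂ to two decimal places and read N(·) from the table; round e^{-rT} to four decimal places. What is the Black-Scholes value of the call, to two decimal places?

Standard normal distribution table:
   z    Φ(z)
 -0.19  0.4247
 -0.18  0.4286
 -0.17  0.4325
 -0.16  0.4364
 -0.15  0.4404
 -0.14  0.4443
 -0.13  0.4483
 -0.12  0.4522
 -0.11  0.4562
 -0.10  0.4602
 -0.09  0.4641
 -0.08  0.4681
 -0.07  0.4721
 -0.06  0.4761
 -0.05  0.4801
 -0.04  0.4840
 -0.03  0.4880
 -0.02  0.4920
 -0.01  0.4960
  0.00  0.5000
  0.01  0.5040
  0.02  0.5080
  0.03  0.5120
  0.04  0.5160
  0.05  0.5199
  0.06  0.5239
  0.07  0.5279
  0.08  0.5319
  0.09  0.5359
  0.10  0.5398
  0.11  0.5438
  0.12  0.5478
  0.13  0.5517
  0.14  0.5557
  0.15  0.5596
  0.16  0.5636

σ√T = 0.43 × 0.7071 = 0.3041
d₁ = [ln(378/384) + (0.023 + 0.43²/2)·0.5] / 0.3041 = [-0.0157 + 0.0577] / 0.3041 = 0.1381 ⇒ 0.14
d₂ = d₁ − σ√T = 0.1381 − 0.3041 = -0.1660 ⇒ -0.17
exp(−rT) = exp(−0.023·0.5) = 0.9886
N(d₁) = N(0.14) = 0.5557;  N(d₂) = N(-0.17) = 0.4325
C = 378·0.5557 − 384·0.9886·0.4325 = 210.0546 − 164.1867 = 45.8679

45.87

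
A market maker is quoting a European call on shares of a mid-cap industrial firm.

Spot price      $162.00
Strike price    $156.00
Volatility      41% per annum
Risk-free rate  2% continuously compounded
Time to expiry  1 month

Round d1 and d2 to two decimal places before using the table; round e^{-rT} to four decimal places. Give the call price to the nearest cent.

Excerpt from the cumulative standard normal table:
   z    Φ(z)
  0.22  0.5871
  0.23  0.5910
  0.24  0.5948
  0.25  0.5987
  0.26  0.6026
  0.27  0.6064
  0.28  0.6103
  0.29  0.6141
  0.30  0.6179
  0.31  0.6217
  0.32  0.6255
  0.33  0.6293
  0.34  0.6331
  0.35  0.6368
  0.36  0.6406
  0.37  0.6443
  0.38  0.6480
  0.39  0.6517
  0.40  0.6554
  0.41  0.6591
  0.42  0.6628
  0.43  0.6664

$11.14

σ√T = 0.41·√0.08333 = 0.1184
d₁ = [ln(162/156) + (0.02 + ½·0.41²)·0.08333] / (σ√T) = (0.0377 + 0.0087) / 0.1184 = 0.3921 ⇒ 0.39
d₂ = 0.3921 − 0.1184 = 0.2738 ⇒ 0.27
exp(−rT) = exp(−0.02·0.08333) = 0.9983
C = 162·N(0.39) − 156·0.9983·N(0.27) = 162·0.6517 − 156·0.9983·0.6064 = 105.5754 − 94.4376 = 11.1378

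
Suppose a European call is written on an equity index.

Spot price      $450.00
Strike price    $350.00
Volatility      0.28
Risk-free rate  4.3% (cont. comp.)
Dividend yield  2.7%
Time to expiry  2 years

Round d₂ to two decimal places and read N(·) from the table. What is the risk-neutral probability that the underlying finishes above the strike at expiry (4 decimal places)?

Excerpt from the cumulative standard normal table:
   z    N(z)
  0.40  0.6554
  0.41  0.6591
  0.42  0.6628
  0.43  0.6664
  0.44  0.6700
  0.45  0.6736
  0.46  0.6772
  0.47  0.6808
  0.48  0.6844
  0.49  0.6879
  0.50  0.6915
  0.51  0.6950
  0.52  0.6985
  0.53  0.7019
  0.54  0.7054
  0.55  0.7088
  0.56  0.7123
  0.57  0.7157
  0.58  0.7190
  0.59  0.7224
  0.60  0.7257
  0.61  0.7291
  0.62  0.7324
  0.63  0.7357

T = 2;  σ√T = 0.3960
d₁ = [ln(450/350) + (0.043 − 0.027 + 0.28²/2)·2] / 0.3960 = [0.2513 + 0.1104] / 0.3960 = 0.9135 which rounds to 0.91
d₂ = d₁ − σ√T = 0.9135 − 0.3960 = 0.5175 which rounds to 0.52
Pr(exercise) under Q = N(d₂) = 0.6985

0.6985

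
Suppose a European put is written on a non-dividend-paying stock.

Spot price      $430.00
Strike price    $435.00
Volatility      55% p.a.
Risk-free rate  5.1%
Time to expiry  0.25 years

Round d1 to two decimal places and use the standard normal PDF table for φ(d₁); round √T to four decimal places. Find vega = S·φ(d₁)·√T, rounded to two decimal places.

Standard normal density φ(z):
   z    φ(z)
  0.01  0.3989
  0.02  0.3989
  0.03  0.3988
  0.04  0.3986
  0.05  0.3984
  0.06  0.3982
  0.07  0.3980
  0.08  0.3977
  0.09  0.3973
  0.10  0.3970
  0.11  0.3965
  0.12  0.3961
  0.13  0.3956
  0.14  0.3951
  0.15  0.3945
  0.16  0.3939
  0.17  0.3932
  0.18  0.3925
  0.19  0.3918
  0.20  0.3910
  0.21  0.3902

σ√T = 0.55 × 0.5000 = 0.2750
d₁ = [ln(430/435) + (0.051 + 0.55²/2)·0.25] / 0.2750 = [-0.0116 + 0.0506] / 0.2750 = 0.1418 ≈ 0.14
√T = √0.25 = 0.5000
φ(d₁) = φ(0.14) = 0.3951
vega = S·φ(d₁)·√T = 430·0.3951·0.5000 = 84.9465

84.95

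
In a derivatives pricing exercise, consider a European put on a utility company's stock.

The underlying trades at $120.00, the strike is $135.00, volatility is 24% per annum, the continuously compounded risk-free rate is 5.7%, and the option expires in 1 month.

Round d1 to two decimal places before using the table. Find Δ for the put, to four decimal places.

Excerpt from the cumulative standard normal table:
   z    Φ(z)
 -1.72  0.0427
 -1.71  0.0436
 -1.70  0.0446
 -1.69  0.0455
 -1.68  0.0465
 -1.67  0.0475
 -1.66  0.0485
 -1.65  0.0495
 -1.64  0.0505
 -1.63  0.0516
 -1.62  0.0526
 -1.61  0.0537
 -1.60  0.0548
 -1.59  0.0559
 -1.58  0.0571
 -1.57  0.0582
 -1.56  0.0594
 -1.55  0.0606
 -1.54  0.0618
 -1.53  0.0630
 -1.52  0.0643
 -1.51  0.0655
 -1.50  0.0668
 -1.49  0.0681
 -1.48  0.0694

-0.9452

σ√T = 0.24·√0.08333 = 0.0693
ln(S/K) + (r + σ²/2)T = ln(120/135) + (0.057 + 0.24²/2)·0.08333 = -0.1178 + 0.0072 = -0.1106
d₁ = -0.1106 / 0.0693 = -1.5969 ⇒ -1.60
N(d₁) = N(-1.60) = 0.0548
Δ_put = N(d₁) − 1 = 0.0548 − 1 = -0.9452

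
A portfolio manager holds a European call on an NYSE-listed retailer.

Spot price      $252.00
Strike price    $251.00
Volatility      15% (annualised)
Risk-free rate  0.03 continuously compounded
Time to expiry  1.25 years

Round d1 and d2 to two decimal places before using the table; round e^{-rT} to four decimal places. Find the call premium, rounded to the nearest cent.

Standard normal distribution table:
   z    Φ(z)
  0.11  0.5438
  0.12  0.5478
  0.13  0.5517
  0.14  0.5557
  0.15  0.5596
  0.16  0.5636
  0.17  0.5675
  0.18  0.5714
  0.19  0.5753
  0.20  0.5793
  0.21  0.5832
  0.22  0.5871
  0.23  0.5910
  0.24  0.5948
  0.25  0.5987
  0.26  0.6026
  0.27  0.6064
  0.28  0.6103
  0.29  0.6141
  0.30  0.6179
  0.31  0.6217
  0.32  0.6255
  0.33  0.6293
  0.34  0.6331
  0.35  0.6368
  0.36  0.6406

$22.33

σ√T = 0.15 × 1.1180 = 0.1677
ln(S/K) + (r + σ²/2)T = ln(252/251) + (0.03 + 0.15²/2)·1.25 = 0.0040 + 0.0516 = 0.0555
d₁ = 0.0555 / 0.1677 = 0.3312 which rounds to 0.33
d₂ = d₁ − σ√T = 0.3312 − 0.1677 = 0.1635 which rounds to 0.16
e^(−rT) = e^(−0.03·1.25) = 0.9632
N(d₁) = N(0.33) = 0.6293;  N(d₂) = N(0.16) = 0.5636
C = 252·0.6293 − 251·0.9632·0.5636 = 158.5836 − 136.2577 = 22.3259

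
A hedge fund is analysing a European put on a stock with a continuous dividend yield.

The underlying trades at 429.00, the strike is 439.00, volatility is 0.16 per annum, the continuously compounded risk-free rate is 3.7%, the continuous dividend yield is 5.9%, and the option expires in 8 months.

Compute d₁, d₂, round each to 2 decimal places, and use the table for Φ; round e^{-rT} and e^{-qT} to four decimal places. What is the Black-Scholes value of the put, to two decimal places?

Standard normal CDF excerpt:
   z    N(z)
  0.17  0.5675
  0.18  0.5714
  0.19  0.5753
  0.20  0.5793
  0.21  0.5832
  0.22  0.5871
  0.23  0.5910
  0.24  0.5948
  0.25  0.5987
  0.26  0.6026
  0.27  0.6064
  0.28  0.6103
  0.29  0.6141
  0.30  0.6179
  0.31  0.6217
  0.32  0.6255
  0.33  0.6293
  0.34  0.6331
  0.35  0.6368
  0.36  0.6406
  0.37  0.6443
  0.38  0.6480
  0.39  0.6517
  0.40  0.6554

30.59

σ√T = 0.16·√0.6667 = 0.1306
d₁ = [ln(429/439) + (0.037 − 0.059 + 0.16²/2)·0.6667] / 0.1306 = [-0.0230 − 0.0061] / 0.1306 = -0.2233 ⇒ -0.22
d₂ = d₁ − σ√T = -0.2233 − 0.1306 = -0.3540 ⇒ -0.35
e^(−qT) = e^(−0.059·0.6667) = 0.9614;  e^(−rT) = e^(−0.037·0.6667) = 0.9756
P = 439·0.9756·N(0.35) − 429·0.9614·N(0.22) = 439·0.9756·0.6368 − 429·0.9614·0.5871 = 272.7341 − 242.1439 = 30.5902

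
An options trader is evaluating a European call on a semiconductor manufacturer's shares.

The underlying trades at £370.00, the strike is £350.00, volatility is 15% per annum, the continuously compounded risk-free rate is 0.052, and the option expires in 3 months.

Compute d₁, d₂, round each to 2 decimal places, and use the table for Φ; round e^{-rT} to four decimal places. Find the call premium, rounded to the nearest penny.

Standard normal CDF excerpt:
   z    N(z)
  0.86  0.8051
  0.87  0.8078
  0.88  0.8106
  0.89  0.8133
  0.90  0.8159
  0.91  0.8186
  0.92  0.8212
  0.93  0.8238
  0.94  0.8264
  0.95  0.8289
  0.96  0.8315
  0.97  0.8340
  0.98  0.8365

σ√T = 0.15 × 0.5000 = 0.0750
d₁ = [ln(370/350) + (0.052 + ½·0.15²)·0.25] / (σ√T) = (0.0556 + 0.0158) / 0.0750 = 0.9518 ⇒ 0.95
d₂ = 0.9518 − 0.0750 = 0.8768 ⇒ 0.88
exp(−rT) = exp(−0.052·0.25) = 0.9871
N(d₁) = N(0.95) = 0.8289;  N(d₂) = N(0.88) = 0.8106
C = 370·0.8289 − 350·0.9871·0.8106 = 306.6930 − 280.0501 = 26.6429

£26.64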